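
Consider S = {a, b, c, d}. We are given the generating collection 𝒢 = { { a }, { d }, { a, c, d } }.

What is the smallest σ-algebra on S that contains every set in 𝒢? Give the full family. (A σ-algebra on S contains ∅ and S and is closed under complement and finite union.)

Start: 𝒢 ∪ {∅, S} = { {  }, { a }, { d }, { a, c, d }, S }.
Step 1 adds 4:
  { b }  = ᶜ of { a, c, d }
  { a, d }  = { d } ∪ { a }
  { a, b, c }  = ᶜ of { d }
  { b, c, d }  = ᶜ of { a }
  (now 9)
Step 2: +4 →
  { a, b }  = { b } ∪ { a }
  { b, c }  = ᶜ of { a, d }
  { b, d }  = { b } ∪ { d }
  { a, b, d }  = { b } ∪ { a, d }
  (now 13)
Step 3: +3 →
  { c }  = ᶜ of { a, b, d }
  { a, c }  = ᶜ of { b, d }
  { c, d }  = ᶜ of { a, b }
  (now 16)
Step 4: no new sets; the family is a σ-algebra.

Therefore σ(𝒢) = { {  }, { a }, { b }, { c }, { d }, { a, b }, { a, c }, { a, d }, { b, c }, { b, d }, { c, d }, { a, b, c }, { a, b, d }, { a, c, d }, { b, c, d }, S } (|σ(𝒢)| = 16).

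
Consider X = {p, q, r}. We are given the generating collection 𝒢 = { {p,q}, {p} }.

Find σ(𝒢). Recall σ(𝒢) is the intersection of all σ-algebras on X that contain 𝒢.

σ(𝒢) = { ∅, {p}, {q}, {r}, {p,q}, {p,r}, {q,r}, X }

Working:
Initial family (4 sets): { ∅, {p}, {p,q}, X }.
Iteration 1 (2 new):
  {r}  = X∖{p,q}
  {q,r}  = X∖{p}
  — 6 sets.
Iteration 2: 1 new —
  {p,r}  = {r} ∪ {p}
  — 7 sets.
Iteration 3. New:
  {q}  = X∖{p,r}
  — 8 sets.
Iteration 4 adds nothing — fixpoint reached.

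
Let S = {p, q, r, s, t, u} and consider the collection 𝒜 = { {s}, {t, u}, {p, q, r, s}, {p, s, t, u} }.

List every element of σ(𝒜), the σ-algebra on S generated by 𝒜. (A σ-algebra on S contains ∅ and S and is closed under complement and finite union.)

σ(𝒜) (16 sets): { {}, {p}, {s}, {p, s}, {q, r}, {t, u}, {p, q, r}, {p, t, u}, {q, r, s}, {s, t, u}, {p, q, r, s}, {p, s, t, u}, {q, r, t, u}, {p, q, r, t, u}, {q, r, s, t, u}, S }

Derivation:
Seed the family with 𝒜 together with ∅ and S: { {}, {s}, {t, u}, {p, q, r, s}, {p, s, t, u}, S }.
Step 1: +3 →
  {q, r}  = complement {p, s, t, u}
  {s, t, u}  = {t, u} ∪ {s}
  {p, q, r, t, u}  = complement {s}
  |family| = 9
Step 2: +4 →
  {p, q, r}  = complement {s, t, u}
  {q, r, s}  = {q, r} ∪ {s}
  {q, r, t, u}  = {t, u} ∪ {q, r}
  {q, r, s, t, u}  = {q, r} ∪ {s, t, u}
  |family| = 13
Step 3 adds 3:
  {p}  = complement {q, r, s, t, u}
  {p, s}  = complement {q, r, t, u}
  {p, t, u}  = complement {q, r, s}
  |family| = 16
After Step 4 the family is unchanged; done.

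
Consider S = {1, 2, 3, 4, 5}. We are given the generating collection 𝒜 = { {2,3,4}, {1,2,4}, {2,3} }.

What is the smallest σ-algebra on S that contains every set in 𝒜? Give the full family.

Seed the family with 𝒜 together with ∅ and S: { {}, {2,3}, {1,2,4}, {2,3,4}, S }.
Iteration 1 (4 new):
  {1,5}  = complement {2,3,4}
  {3,5}  = complement {1,2,4}
  {1,4,5}  = complement {2,3}
  {1,2,3,4}  = {2,3,4} ∪ {1,2,4}
  [9 total]
Iteration 2: +7 →
  {5}  = complement {1,2,3,4}
  {1,3,5}  = {1,5} ∪ {3,5}
  {2,3,5}  = {2,3} ∪ {3,5}
  {1,2,3,5}  = {2,3} ∪ {1,5}
  {1,2,4,5}  = {1,4,5} ∪ {1,2,4}
  {1,3,4,5}  = {1,4,5} ∪ {3,5}
  {2,3,4,5}  = {2,3,4} ∪ {3,5}
  [16 total]
Iteration 3. New:
  {1}  = complement {2,3,4,5}
  {2}  = complement {1,3,4,5}
  {3}  = complement {1,2,4,5}
  {4}  = complement {1,2,3,5}
  {1,4}  = complement {2,3,5}
  {2,4}  = complement {1,3,5}
  [22 total]
Iteration 4 adds 10:
  {1,2}  = {2} ∪ {1}
  {1,3}  = {3} ∪ {1}
  {2,5}  = {2} ∪ {5}
  {3,4}  = {3} ∪ {4}
  {4,5}  = {5} ∪ {4}
  {1,2,3}  = {2,3} ∪ {1}
  {1,2,5}  = {2} ∪ {1,5}
  {1,3,4}  = {3} ∪ {1,4}
  {2,4,5}  = {5} ∪ {2,4}
  {3,4,5}  = {4} ∪ {3,5}
  [32 total]
Iteration 5: no new sets; the family is a σ-algebra.

σ(𝒜) = { {}, {1}, {2}, {3}, {4}, {5}, {1,2}, {1,3}, {1,4}, {1,5}, {2,3}, {2,4}, {2,5}, {3,4}, {3,5}, {4,5}, {1,2,3}, {1,2,4}, {1,2,5}, {1,3,4}, {1,3,5}, {1,4,5}, {2,3,4}, {2,3,5}, {2,4,5}, {3,4,5}, {1,2,3,4}, {1,2,3,5}, {1,2,4,5}, {1,3,4,5}, {2,3,4,5}, S }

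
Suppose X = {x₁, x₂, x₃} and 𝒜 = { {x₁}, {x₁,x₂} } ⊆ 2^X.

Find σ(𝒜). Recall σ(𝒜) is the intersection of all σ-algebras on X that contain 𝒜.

Answer: σ(𝒜) = { {}, {x₁}, {x₂}, {x₃}, {x₁,x₂}, {x₁,x₃}, {x₂,x₃}, X }

Trace:
Begin from { {}, {x₁}, {x₁,x₂}, X } (that is, 𝒜 plus ∅ and X).
Pass 1: +2 →
  {x₃}  = complement {x₁,x₂}
  {x₂,x₃}  = complement {x₁}
  [6 total]
Pass 2. New:
  {x₁,x₃}  = {x₃} ∪ {x₁}
  [7 total]
Pass 3. New:
  {x₂}  = complement {x₁,x₃}
  [8 total]
Pass 4: closed — nothing new.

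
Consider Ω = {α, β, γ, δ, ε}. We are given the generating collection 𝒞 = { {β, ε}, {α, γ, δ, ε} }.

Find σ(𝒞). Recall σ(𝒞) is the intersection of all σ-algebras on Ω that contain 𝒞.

σ(𝒞) (8 sets): { ∅, {β}, {ε}, {β, ε}, {α, γ, δ}, {α, β, γ, δ}, {α, γ, δ, ε}, Ω }

Trace:
Begin from { ∅, {β, ε}, {α, γ, δ, ε}, Ω } (that is, 𝒞 plus ∅ and Ω).
Round 1 adds 2:
  {β}  = {α, γ, δ, ε}ᶜ
  {α, γ, δ}  = {β, ε}ᶜ
Round 2: +1 →
  {α, β, γ, δ}  = {α, γ, δ} ∪ {β}
Round 3. New:
  {ε}  = {α, β, γ, δ}ᶜ
Round 4 adds nothing — fixpoint reached.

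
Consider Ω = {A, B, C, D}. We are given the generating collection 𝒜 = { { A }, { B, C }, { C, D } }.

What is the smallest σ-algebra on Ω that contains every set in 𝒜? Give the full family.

Start: 𝒜 ∪ {∅, Ω} = { ∅, { A }, { B, C }, { C, D }, Ω }.
Round 1: 5 new —
  { A, B }  = { C, D }ᶜ
  { A, D }  = { B, C }ᶜ
  { A, B, C }  = { B, C } ∪ { A }
  { A, C, D }  = { C, D } ∪ { A }
  { B, C, D }  = { A }ᶜ
  |family| = 10
Round 2: 3 new —
  { B }  = { A, C, D }ᶜ
  { D }  = { A, B, C }ᶜ
  { A, B, D }  = { A, B } ∪ { A, D }
  |family| = 13
Round 3: 2 new —
  { C }  = { A, B, D }ᶜ
  { B, D }  = { D } ∪ { B }
  |family| = 15
Round 4 (1 new):
  { A, C }  = { B, D }ᶜ
  |family| = 16
Round 5: stable.

σ(𝒜) = { ∅, { A }, { B }, { C }, { D }, { A, B }, { A, C }, { A, D }, { B, C }, { B, D }, { C, D }, { A, B, C }, { A, B, D }, { A, C, D }, { B, C, D }, Ω }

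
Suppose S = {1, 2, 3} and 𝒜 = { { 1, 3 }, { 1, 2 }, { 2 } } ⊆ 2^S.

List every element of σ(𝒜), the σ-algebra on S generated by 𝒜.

σ(𝒜) = { ∅, { 1 }, { 2 }, { 3 }, { 1, 2 }, { 1, 3 }, { 2, 3 }, S }

Working:
Begin from { ∅, { 2 }, { 1, 2 }, { 1, 3 }, S } (that is, 𝒜 plus ∅ and S).
Step 1. New:
  { 3 }  = ᶜ of { 1, 2 }
  [6 total]
Step 2 (1 new):
  { 2, 3 }  = { 3 } ∪ { 2 }
  [7 total]
Step 3: 1 new —
  { 1 }  = ᶜ of { 2, 3 }
  [8 total]
After Step 4 the family is unchanged; done.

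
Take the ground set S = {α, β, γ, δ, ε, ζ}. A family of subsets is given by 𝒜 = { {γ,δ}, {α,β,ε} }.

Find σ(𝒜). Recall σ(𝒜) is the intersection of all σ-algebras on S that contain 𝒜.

Answer: σ(𝒜) = { {}, {ζ}, {γ,δ}, {α,β,ε}, {γ,δ,ζ}, {α,β,ε,ζ}, {α,β,γ,δ,ε}, S }

Working:
Take S₀ = 𝒜 ∪ {∅, S} = { {}, {γ,δ}, {α,β,ε}, S }.
Round 1. New:
  {γ,δ,ζ}  = complement {α,β,ε}
  {α,β,ε,ζ}  = complement {γ,δ}
  {α,β,γ,δ,ε}  = {α,β,ε} ∪ {γ,δ}
  — 7 sets.
Round 2. New:
  {ζ}  = complement {α,β,γ,δ,ε}
  — 8 sets.
Round 3: stable.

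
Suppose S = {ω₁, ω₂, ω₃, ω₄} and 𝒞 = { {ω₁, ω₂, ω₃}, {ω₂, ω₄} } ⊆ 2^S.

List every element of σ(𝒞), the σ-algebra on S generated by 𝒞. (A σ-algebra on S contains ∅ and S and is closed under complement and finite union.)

σ(𝒞) = { {}, {ω₂}, {ω₄}, {ω₁, ω₃}, {ω₂, ω₄}, {ω₁, ω₂, ω₃}, {ω₁, ω₃, ω₄}, S }

Check:
Begin from { {}, {ω₂, ω₄}, {ω₁, ω₂, ω₃}, S } (that is, 𝒞 plus ∅ and S).
Iteration 1 adds 2:
  {ω₄}  = ᶜ of {ω₁, ω₂, ω₃}
  {ω₁, ω₃}  = ᶜ of {ω₂, ω₄}
  (now 6)
Iteration 2 (1 new):
  {ω₁, ω₃, ω₄}  = {ω₁, ω₃} ∪ {ω₄}
  (now 7)
Iteration 3 (1 new):
  {ω₂}  = ᶜ of {ω₁, ω₃, ω₄}
  (now 8)
Iteration 4: no new sets; the family is a σ-algebra.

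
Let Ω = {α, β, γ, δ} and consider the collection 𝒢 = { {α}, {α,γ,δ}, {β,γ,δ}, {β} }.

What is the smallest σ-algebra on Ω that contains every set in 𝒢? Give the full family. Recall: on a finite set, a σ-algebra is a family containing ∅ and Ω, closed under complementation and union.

|σ(𝒢)| = 8.  σ(𝒢) = { ∅, {α}, {β}, {α,β}, {γ,δ}, {α,γ,δ}, {β,γ,δ}, Ω }

Trace:
Initial family (6 sets): { ∅, {α}, {β}, {α,γ,δ}, {β,γ,δ}, Ω }.
Round 1 (1 new):
  {α,β}  = {β} ∪ {α}
  |family| = 7
Round 2 adds 1:
  {γ,δ}  = complement {α,β}
  |family| = 8
Round 3 adds nothing — fixpoint reached.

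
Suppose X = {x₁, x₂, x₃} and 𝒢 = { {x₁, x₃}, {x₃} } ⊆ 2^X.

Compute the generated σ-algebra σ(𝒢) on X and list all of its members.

Initial family (4 sets): { ∅, {x₃}, {x₁, x₃}, X }.
Step 1. New:
  {x₂}  = complement {x₁, x₃}
  {x₁, x₂}  = complement {x₃}
  (now 6)
Step 2 adds 1:
  {x₂, x₃}  = {x₃} ∪ {x₂}
  (now 7)
Step 3: 1 new —
  {x₁}  = complement {x₂, x₃}
  (now 8)
Step 4: no new sets; the family is a σ-algebra.

|σ(𝒢)| = 8.  σ(𝒢) = { ∅, {x₁}, {x₂}, {x₃}, {x₁, x₂}, {x₁, x₃}, {x₂, x₃}, X }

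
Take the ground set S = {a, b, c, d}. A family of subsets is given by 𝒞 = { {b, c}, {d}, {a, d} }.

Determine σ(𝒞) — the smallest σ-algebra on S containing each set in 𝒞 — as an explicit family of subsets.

|σ(𝒞)| = 8.  σ(𝒞) = { {}, {a}, {d}, {a, d}, {b, c}, {a, b, c}, {b, c, d}, S }

Trace:
Initial family (5 sets): { {}, {d}, {a, d}, {b, c}, S }.
Iteration 1. New:
  {a, b, c}  = complement {d}
  {b, c, d}  = {b, c} ∪ {d}
Iteration 2. New:
  {a}  = complement {b, c, d}
After Iteration 3 the family is unchanged; done.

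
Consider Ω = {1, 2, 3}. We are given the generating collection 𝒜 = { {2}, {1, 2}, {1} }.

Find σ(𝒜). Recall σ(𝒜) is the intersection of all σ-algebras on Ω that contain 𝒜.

σ(𝒜) (8 sets): { {}, {1}, {2}, {3}, {1, 2}, {1, 3}, {2, 3}, Ω }

Working:
Initial family (5 sets): { {}, {1}, {2}, {1, 2}, Ω }.
Step 1: +3 →
  {3}  = {1, 2}ᶜ
  {1, 3}  = {2}ᶜ
  {2, 3}  = {1}ᶜ
Step 2: closed — nothing new.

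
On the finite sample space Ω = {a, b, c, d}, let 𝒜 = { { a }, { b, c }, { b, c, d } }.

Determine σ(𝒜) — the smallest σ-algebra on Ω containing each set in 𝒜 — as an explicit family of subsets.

Take S₀ = 𝒜 ∪ {∅, Ω} = { ∅, { a }, { b, c }, { b, c, d }, Ω }.
Step 1 (2 new):
  { a, d }  = { b, c }ᶜ
  { a, b, c }  = { b, c } ∪ { a }
Step 2: 1 new —
  { d }  = { a, b, c }ᶜ
Step 3: closed — nothing new.

Therefore σ(𝒜) = { ∅, { a }, { d }, { a, d }, { b, c }, { a, b, c }, { b, c, d }, Ω } (|σ(𝒜)| = 8).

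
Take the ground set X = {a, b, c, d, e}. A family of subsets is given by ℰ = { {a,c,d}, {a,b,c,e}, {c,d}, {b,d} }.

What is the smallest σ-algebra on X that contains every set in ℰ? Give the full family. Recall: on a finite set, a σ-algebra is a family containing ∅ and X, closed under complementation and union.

Take S₀ = ℰ ∪ {∅, X} = { {}, {b,d}, {c,d}, {a,c,d}, {a,b,c,e}, X }.
Pass 1. New:
  {d}  = {a,b,c,e}ᶜ
  {b,e}  = {a,c,d}ᶜ
  {a,b,e}  = {c,d}ᶜ
  {a,c,e}  = {b,d}ᶜ
  {b,c,d}  = {c,d} ∪ {b,d}
  {a,b,c,d}  = {a,c,d} ∪ {b,d}
Pass 2. New:
  {e}  = {a,b,c,d}ᶜ
  {a,e}  = {b,c,d}ᶜ
  {b,d,e}  = {b,e} ∪ {d}
  {a,b,d,e}  = {a,b,e} ∪ {d}
  {a,c,d,e}  = {c,d} ∪ {a,c,e}
  {b,c,d,e}  = {b,e} ∪ {c,d}
Pass 3 (7 new):
  {a}  = {b,c,d,e}ᶜ
  {b}  = {a,c,d,e}ᶜ
  {c}  = {a,b,d,e}ᶜ
  {a,c}  = {b,d,e}ᶜ
  {d,e}  = {d} ∪ {e}
  {a,d,e}  = {a,e} ∪ {d}
  {c,d,e}  = {c,d} ∪ {e}
Pass 4: +7 →
  {a,b}  = {c,d,e}ᶜ
  {a,d}  = {d} ∪ {a}
  {b,c}  = {a,d,e}ᶜ
  {c,e}  = {e} ∪ {c}
  {a,b,c}  = {d,e}ᶜ
  {a,b,d}  = {b,d} ∪ {a}
  {b,c,e}  = {b,e} ∪ {c}
Pass 5 adds nothing — fixpoint reached.

Hence σ(ℰ) has 32 members: { {}, {a}, {b}, {c}, {d}, {e}, {a,b}, {a,c}, {a,d}, {a,e}, {b,c}, {b,d}, {b,e}, {c,d}, {c,e}, {d,e}, {a,b,c}, {a,b,d}, {a,b,e}, {a,c,d}, {a,c,e}, {a,d,e}, {b,c,d}, {b,c,e}, {b,d,e}, {c,d,e}, {a,b,c,d}, {a,b,c,e}, {a,b,d,e}, {a,c,d,e}, {b,c,d,e}, X }.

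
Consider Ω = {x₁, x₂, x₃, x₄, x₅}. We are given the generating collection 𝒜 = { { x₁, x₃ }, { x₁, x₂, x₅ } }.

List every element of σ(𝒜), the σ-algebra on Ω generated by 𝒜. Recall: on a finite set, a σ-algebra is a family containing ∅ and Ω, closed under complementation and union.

Seed the family with 𝒜 together with ∅ and Ω: { ∅, { x₁, x₃ }, { x₁, x₂, x₅ }, Ω }.
Step 1: 3 new —
  { x₃, x₄ }  = ᶜ of { x₁, x₂, x₅ }
  { x₂, x₄, x₅ }  = ᶜ of { x₁, x₃ }
  { x₁, x₂, x₃, x₅ }  = { x₁, x₃ } ∪ { x₁, x₂, x₅ }
  [7 total]
Step 2: +4 →
  { x₄ }  = ᶜ of { x₁, x₂, x₃, x₅ }
  { x₁, x₃, x₄ }  = { x₃, x₄ } ∪ { x₁, x₃ }
  { x₁, x₂, x₄, x₅ }  = { x₁, x₂, x₅ } ∪ { x₂, x₄, x₅ }
  { x₂, x₃, x₄, x₅ }  = { x₃, x₄ } ∪ { x₂, x₄, x₅ }
  [11 total]
Step 3 adds 3:
  { x₁ }  = ᶜ of { x₂, x₃, x₄, x₅ }
  { x₃ }  = ᶜ of { x₁, x₂, x₄, x₅ }
  { x₂, x₅ }  = ᶜ of { x₁, x₃, x₄ }
  [14 total]
Step 4: 2 new —
  { x₁, x₄ }  = { x₄ } ∪ { x₁ }
  { x₂, x₃, x₅ }  = { x₃ } ∪ { x₂, x₅ }
  [16 total]
Step 5 adds nothing — fixpoint reached.

Therefore σ(𝒜) = { ∅, { x₁ }, { x₃ }, { x₄ }, { x₁, x₃ }, { x₁, x₄ }, { x₂, x₅ }, { x₃, x₄ }, { x₁, x₂, x₅ }, { x₁, x₃, x₄ }, { x₂, x₃, x₅ }, { x₂, x₄, x₅ }, { x₁, x₂, x₃, x₅ }, { x₁, x₂, x₄, x₅ }, { x₂, x₃, x₄, x₅ }, Ω } (|σ(𝒜)| = 16).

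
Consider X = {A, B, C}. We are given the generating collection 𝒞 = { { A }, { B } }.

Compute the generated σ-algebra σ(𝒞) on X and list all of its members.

Begin from { {  }, { A }, { B }, X } (that is, 𝒞 plus ∅ and X).
Step 1 adds 3:
  { A, B }  = { A } ∪ { B }
  { A, C }  = ᶜ of { B }
  { B, C }  = ᶜ of { A }
  — 7 sets.
Step 2. New:
  { C }  = ᶜ of { A, B }
  — 8 sets.
Step 3: no new sets; the family is a σ-algebra.

|σ(𝒞)| = 8.  σ(𝒞) = { {  }, { A }, { B }, { C }, { A, B }, { A, C }, { B, C }, X }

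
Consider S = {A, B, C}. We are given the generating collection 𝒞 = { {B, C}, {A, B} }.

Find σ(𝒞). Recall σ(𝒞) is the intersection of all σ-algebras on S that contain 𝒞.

σ(𝒞) (8 sets): { {}, {A}, {B}, {C}, {A, B}, {A, C}, {B, C}, S }

Working:
Seed the family with 𝒞 together with ∅ and S: { {}, {A, B}, {B, C}, S }.
Round 1: 2 new —
  {A}  = ᶜ of {B, C}
  {C}  = ᶜ of {A, B}
  (now 6)
Round 2: 1 new —
  {A, C}  = {C} ∪ {A}
  (now 7)
Round 3 adds 1:
  {B}  = ᶜ of {A, C}
  (now 8)
Round 4: closed — nothing new.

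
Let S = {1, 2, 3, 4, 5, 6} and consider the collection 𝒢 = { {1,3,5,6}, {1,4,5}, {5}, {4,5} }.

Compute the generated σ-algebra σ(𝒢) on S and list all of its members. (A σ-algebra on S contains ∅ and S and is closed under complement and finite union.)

Take S₀ = 𝒢 ∪ {∅, S} = { {}, {5}, {4,5}, {1,4,5}, {1,3,5,6}, S }.
Pass 1 adds 5:
  {2,4}  = ᶜ of {1,3,5,6}
  {2,3,6}  = ᶜ of {1,4,5}
  {1,2,3,6}  = ᶜ of {4,5}
  {1,2,3,4,6}  = ᶜ of {5}
  {1,3,4,5,6}  = {1,4,5} ∪ {1,3,5,6}
  — 11 sets.
Pass 2 adds 7:
  {2}  = ᶜ of {1,3,4,5,6}
  {2,4,5}  = {5} ∪ {2,4}
  {1,2,4,5}  = {1,4,5} ∪ {2,4}
  {2,3,4,6}  = {2,3,6} ∪ {2,4}
  {2,3,5,6}  = {2,3,6} ∪ {5}
  {1,2,3,5,6}  = {1,3,5,6} ∪ {2,3,6}
  {2,3,4,5,6}  = {2,3,6} ∪ {4,5}
  — 18 sets.
Pass 3: 7 new —
  {1}  = ᶜ of {2,3,4,5,6}
  {4}  = ᶜ of {1,2,3,5,6}
  {1,4}  = ᶜ of {2,3,5,6}
  {1,5}  = ᶜ of {2,3,4,6}
  {2,5}  = {2} ∪ {5}
  {3,6}  = ᶜ of {1,2,4,5}
  {1,3,6}  = ᶜ of {2,4,5}
  — 25 sets.
Pass 4. New:
  {1,2}  = {1} ∪ {2}
  {1,2,4}  = {1} ∪ {2,4}
  {1,2,5}  = {2,5} ∪ {1}
  {3,4,6}  = {3,6} ∪ {4}
  {3,5,6}  = {5} ∪ {3,6}
  {1,3,4,6}  = ᶜ of {2,5}
  {3,4,5,6}  = {4,5} ∪ {3,6}
  — 32 sets.
Pass 5: already closed under ᶜ and ∪.

σ(𝒢) = { {}, {1}, {2}, {4}, {5}, {1,2}, {1,4}, {1,5}, {2,4}, {2,5}, {3,6}, {4,5}, {1,2,4}, {1,2,5}, {1,3,6}, {1,4,5}, {2,3,6}, {2,4,5}, {3,4,6}, {3,5,6}, {1,2,3,6}, {1,2,4,5}, {1,3,4,6}, {1,3,5,6}, {2,3,4,6}, {2,3,5,6}, {3,4,5,6}, {1,2,3,4,6}, {1,2,3,5,6}, {1,3,4,5,6}, {2,3,4,5,6}, S }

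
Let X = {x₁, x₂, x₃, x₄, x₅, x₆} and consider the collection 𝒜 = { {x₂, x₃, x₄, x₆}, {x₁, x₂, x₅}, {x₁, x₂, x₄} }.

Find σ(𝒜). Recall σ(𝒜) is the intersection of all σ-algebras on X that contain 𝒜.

σ(𝒜) = { {}, {x₁}, {x₂}, {x₄}, {x₅}, {x₁, x₂}, {x₁, x₄}, {x₁, x₅}, {x₂, x₄}, {x₂, x₅}, {x₃, x₆}, {x₄, x₅}, {x₁, x₂, x₄}, {x₁, x₂, x₅}, {x₁, x₃, x₆}, {x₁, x₄, x₅}, {x₂, x₃, x₆}, {x₂, x₄, x₅}, {x₃, x₄, x₆}, {x₃, x₅, x₆}, {x₁, x₂, x₃, x₆}, {x₁, x₂, x₄, x₅}, {x₁, x₃, x₄, x₆}, {x₁, x₃, x₅, x₆}, {x₂, x₃, x₄, x₆}, {x₂, x₃, x₅, x₆}, {x₃, x₄, x₅, x₆}, {x₁, x₂, x₃, x₄, x₆}, {x₁, x₂, x₃, x₅, x₆}, {x₁, x₃, x₄, x₅, x₆}, {x₂, x₃, x₄, x₅, x₆}, X }

Check:
Start: 𝒜 ∪ {∅, X} = { {}, {x₁, x₂, x₄}, {x₁, x₂, x₅}, {x₂, x₃, x₄, x₆}, X }.
Round 1: 5 new —
  {x₁, x₅}  = complement {x₂, x₃, x₄, x₆}
  {x₃, x₄, x₆}  = complement {x₁, x₂, x₅}
  {x₃, x₅, x₆}  = complement {x₁, x₂, x₄}
  {x₁, x₂, x₄, x₅}  = {x₁, x₂, x₅} ∪ {x₁, x₂, x₄}
  {x₁, x₂, x₃, x₄, x₆}  = {x₂, x₃, x₄, x₆} ∪ {x₁, x₂, x₄}
Round 2: 7 new —
  {x₅}  = complement {x₁, x₂, x₃, x₄, x₆}
  {x₃, x₆}  = complement {x₁, x₂, x₄, x₅}
  {x₁, x₃, x₅, x₆}  = {x₃, x₅, x₆} ∪ {x₁, x₅}
  {x₃, x₄, x₅, x₆}  = {x₃, x₅, x₆} ∪ {x₃, x₄, x₆}
  {x₁, x₂, x₃, x₅, x₆}  = {x₁, x₂, x₅} ∪ {x₃, x₅, x₆}
  {x₁, x₃, x₄, x₅, x₆}  = {x₁, x₅} ∪ {x₃, x₄, x₆}
  {x₂, x₃, x₄, x₅, x₆}  = {x₂, x₃, x₄, x₆} ∪ {x₃, x₅, x₆}
Round 3 adds 5:
  {x₁}  = complement {x₂, x₃, x₄, x₅, x₆}
  {x₂}  = complement {x₁, x₃, x₄, x₅, x₆}
  {x₄}  = complement {x₁, x₂, x₃, x₅, x₆}
  {x₁, x₂}  = complement {x₃, x₄, x₅, x₆}
  {x₂, x₄}  = complement {x₁, x₃, x₅, x₆}
Round 4: +10 →
  {x₁, x₄}  = {x₁} ∪ {x₄}
  {x₂, x₅}  = {x₂} ∪ {x₅}
  {x₄, x₅}  = {x₅} ∪ {x₄}
  {x₁, x₃, x₆}  = {x₁} ∪ {x₃, x₆}
  {x₁, x₄, x₅}  = {x₁, x₅} ∪ {x₄}
  {x₂, x₃, x₆}  = {x₂} ∪ {x₃, x₆}
  {x₂, x₄, x₅}  = {x₅} ∪ {x₂, x₄}
  {x₁, x₂, x₃, x₆}  = {x₁, x₂} ∪ {x₃, x₆}
  {x₁, x₃, x₄, x₆}  = {x₁} ∪ {x₃, x₄, x₆}
  {x₂, x₃, x₅, x₆}  = {x₂} ∪ {x₃, x₅, x₆}
Round 5: already closed under ᶜ and ∪.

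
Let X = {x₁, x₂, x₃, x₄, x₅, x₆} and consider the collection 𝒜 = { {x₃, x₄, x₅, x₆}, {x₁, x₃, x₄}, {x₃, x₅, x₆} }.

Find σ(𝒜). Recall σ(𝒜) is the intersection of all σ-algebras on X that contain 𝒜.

Start: 𝒜 ∪ {∅, X} = { ∅, {x₁, x₃, x₄}, {x₃, x₅, x₆}, {x₃, x₄, x₅, x₆}, X }.
Step 1 (4 new):
  {x₁, x₂}  = {x₃, x₄, x₅, x₆}ᶜ
  {x₁, x₂, x₄}  = {x₃, x₅, x₆}ᶜ
  {x₂, x₅, x₆}  = {x₁, x₃, x₄}ᶜ
  {x₁, x₃, x₄, x₅, x₆}  = {x₁, x₃, x₄} ∪ {x₃, x₅, x₆}
Step 2: +7 →
  {x₂}  = {x₁, x₃, x₄, x₅, x₆}ᶜ
  {x₁, x₂, x₃, x₄}  = {x₁, x₂} ∪ {x₁, x₃, x₄}
  {x₁, x₂, x₅, x₆}  = {x₁, x₂} ∪ {x₂, x₅, x₆}
  {x₂, x₃, x₅, x₆}  = {x₂, x₅, x₆} ∪ {x₃, x₅, x₆}
  {x₁, x₂, x₃, x₅, x₆}  = {x₁, x₂} ∪ {x₃, x₅, x₆}
  {x₁, x₂, x₄, x₅, x₆}  = {x₂, x₅, x₆} ∪ {x₁, x₂, x₄}
  {x₂, x₃, x₄, x₅, x₆}  = {x₃, x₄, x₅, x₆} ∪ {x₂, x₅, x₆}
Step 3: 6 new —
  {x₁}  = {x₂, x₃, x₄, x₅, x₆}ᶜ
  {x₃}  = {x₁, x₂, x₄, x₅, x₆}ᶜ
  {x₄}  = {x₁, x₂, x₃, x₅, x₆}ᶜ
  {x₁, x₄}  = {x₂, x₃, x₅, x₆}ᶜ
  {x₃, x₄}  = {x₁, x₂, x₅, x₆}ᶜ
  {x₅, x₆}  = {x₁, x₂, x₃, x₄}ᶜ
Step 4 (10 new):
  {x₁, x₃}  = {x₁} ∪ {x₃}
  {x₂, x₃}  = {x₂} ∪ {x₃}
  {x₂, x₄}  = {x₂} ∪ {x₄}
  {x₁, x₂, x₃}  = {x₁, x₂} ∪ {x₃}
  {x₁, x₅, x₆}  = {x₅, x₆} ∪ {x₁}
  {x₂, x₃, x₄}  = {x₃, x₄} ∪ {x₂}
  {x₄, x₅, x₆}  = {x₅, x₆} ∪ {x₄}
  {x₁, x₃, x₅, x₆}  = {x₁} ∪ {x₃, x₅, x₆}
  {x₁, x₄, x₅, x₆}  = {x₅, x₆} ∪ {x₁, x₄}
  {x₂, x₄, x₅, x₆}  = {x₂, x₅, x₆} ∪ {x₄}
Step 5: closed — nothing new.

|σ(𝒜)| = 32.  σ(𝒜) = { ∅, {x₁}, {x₂}, {x₃}, {x₄}, {x₁, x₂}, {x₁, x₃}, {x₁, x₄}, {x₂, x₃}, {x₂, x₄}, {x₃, x₄}, {x₅, x₆}, {x₁, x₂, x₃}, {x₁, x₂, x₄}, {x₁, x₃, x₄}, {x₁, x₅, x₆}, {x₂, x₃, x₄}, {x₂, x₅, x₆}, {x₃, x₅, x₆}, {x₄, x₅, x₆}, {x₁, x₂, x₃, x₄}, {x₁, x₂, x₅, x₆}, {x₁, x₃, x₅, x₆}, {x₁, x₄, x₅, x₆}, {x₂, x₃, x₅, x₆}, {x₂, x₄, x₅, x₆}, {x₃, x₄, x₅, x₆}, {x₁, x₂, x₃, x₅, x₆}, {x₁, x₂, x₄, x₅, x₆}, {x₁, x₃, x₄, x₅, x₆}, {x₂, x₃, x₄, x₅, x₆}, X }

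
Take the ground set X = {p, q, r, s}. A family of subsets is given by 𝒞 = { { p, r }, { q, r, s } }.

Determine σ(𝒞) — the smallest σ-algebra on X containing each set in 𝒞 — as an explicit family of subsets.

Seed the family with 𝒞 together with ∅ and X: { {  }, { p, r }, { q, r, s }, X }.
Pass 1 adds 2:
  { p }  = X∖{ q, r, s }
  { q, s }  = X∖{ p, r }
Pass 2. New:
  { p, q, s }  = { q, s } ∪ { p }
Pass 3: +1 →
  { r }  = X∖{ p, q, s }
Pass 4 adds nothing — fixpoint reached.

|σ(𝒞)| = 8.  σ(𝒞) = { {  }, { p }, { r }, { p, r }, { q, s }, { p, q, s }, { q, r, s }, X }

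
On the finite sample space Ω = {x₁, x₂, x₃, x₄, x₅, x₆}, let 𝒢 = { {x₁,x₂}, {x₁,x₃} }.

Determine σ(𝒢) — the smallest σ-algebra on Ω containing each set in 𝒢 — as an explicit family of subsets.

Seed the family with 𝒢 together with ∅ and Ω: { ∅, {x₁,x₂}, {x₁,x₃}, Ω }.
Iteration 1: +3 →
  {x₁,x₂,x₃}  = {x₁,x₂} ∪ {x₁,x₃}
  {x₂,x₄,x₅,x₆}  = complement {x₁,x₃}
  {x₃,x₄,x₅,x₆}  = complement {x₁,x₂}
  |family| = 7
Iteration 2 adds 4:
  {x₄,x₅,x₆}  = complement {x₁,x₂,x₃}
  {x₁,x₂,x₄,x₅,x₆}  = {x₂,x₄,x₅,x₆} ∪ {x₁,x₂}
  {x₁,x₃,x₄,x₅,x₆}  = {x₁,x₃} ∪ {x₃,x₄,x₅,x₆}
  {x₂,x₃,x₄,x₅,x₆}  = {x₂,x₄,x₅,x₆} ∪ {x₃,x₄,x₅,x₆}
  |family| = 11
Iteration 3. New:
  {x₁}  = complement {x₂,x₃,x₄,x₅,x₆}
  {x₂}  = complement {x₁,x₃,x₄,x₅,x₆}
  {x₃}  = complement {x₁,x₂,x₄,x₅,x₆}
  |family| = 14
Iteration 4 adds 2:
  {x₂,x₃}  = {x₃} ∪ {x₂}
  {x₁,x₄,x₅,x₆}  = {x₄,x₅,x₆} ∪ {x₁}
  |family| = 16
After Iteration 5 the family is unchanged; done.

Hence σ(𝒢) has 16 members: { ∅, {x₁}, {x₂}, {x₃}, {x₁,x₂}, {x₁,x₃}, {x₂,x₃}, {x₁,x₂,x₃}, {x₄,x₅,x₆}, {x₁,x₄,x₅,x₆}, {x₂,x₄,x₅,x₆}, {x₃,x₄,x₅,x₆}, {x₁,x₂,x₄,x₅,x₆}, {x₁,x₃,x₄,x₅,x₆}, {x₂,x₃,x₄,x₅,x₆}, Ω }.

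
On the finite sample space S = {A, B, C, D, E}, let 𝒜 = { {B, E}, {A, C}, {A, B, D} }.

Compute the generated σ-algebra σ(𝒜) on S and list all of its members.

σ(𝒜) = { ∅, {A}, {B}, {C}, {D}, {E}, {A, B}, {A, C}, {A, D}, {A, E}, {B, C}, {B, D}, {B, E}, {C, D}, {C, E}, {D, E}, {A, B, C}, {A, B, D}, {A, B, E}, {A, C, D}, {A, C, E}, {A, D, E}, {B, C, D}, {B, C, E}, {B, D, E}, {C, D, E}, {A, B, C, D}, {A, B, C, E}, {A, B, D, E}, {A, C, D, E}, {B, C, D, E}, S }

Trace:
Initial family (5 sets): { ∅, {A, C}, {B, E}, {A, B, D}, S }.
Iteration 1 (6 new):
  {C, E}  = {A, B, D}ᶜ
  {A, C, D}  = {B, E}ᶜ
  {B, D, E}  = {A, C}ᶜ
  {A, B, C, D}  = {A, C} ∪ {A, B, D}
  {A, B, C, E}  = {B, E} ∪ {A, C}
  {A, B, D, E}  = {B, E} ∪ {A, B, D}
  |family| = 11
Iteration 2: 7 new —
  {C}  = {A, B, D, E}ᶜ
  {D}  = {A, B, C, E}ᶜ
  {E}  = {A, B, C, D}ᶜ
  {A, C, E}  = {A, C} ∪ {C, E}
  {B, C, E}  = {B, E} ∪ {C, E}
  {A, C, D, E}  = {A, C, D} ∪ {C, E}
  {B, C, D, E}  = {C, E} ∪ {B, D, E}
  |family| = 18
Iteration 3. New:
  {A}  = {B, C, D, E}ᶜ
  {B}  = {A, C, D, E}ᶜ
  {A, D}  = {B, C, E}ᶜ
  {B, D}  = {A, C, E}ᶜ
  {C, D}  = {C} ∪ {D}
  {D, E}  = {D} ∪ {E}
  {C, D, E}  = {D} ∪ {C, E}
  |family| = 25
Iteration 4: +7 →
  {A, B}  = {C, D, E}ᶜ
  {A, E}  = {E} ∪ {A}
  {B, C}  = {B} ∪ {C}
  {A, B, C}  = {D, E}ᶜ
  {A, B, E}  = {C, D}ᶜ
  {A, D, E}  = {E} ∪ {A, D}
  {B, C, D}  = {C, D} ∪ {B}
  |family| = 32
Iteration 5: closed — nothing new.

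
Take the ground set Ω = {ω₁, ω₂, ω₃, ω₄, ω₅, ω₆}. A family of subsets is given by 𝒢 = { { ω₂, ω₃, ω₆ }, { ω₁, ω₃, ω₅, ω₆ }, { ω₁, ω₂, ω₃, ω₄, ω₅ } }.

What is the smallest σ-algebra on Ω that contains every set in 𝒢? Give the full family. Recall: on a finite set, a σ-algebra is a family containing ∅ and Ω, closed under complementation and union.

Seed the family with 𝒢 together with ∅ and Ω: { ∅, { ω₂, ω₃, ω₆ }, { ω₁, ω₃, ω₅, ω₆ }, { ω₁, ω₂, ω₃, ω₄, ω₅ }, Ω }.
Iteration 1: +4 →
  { ω₆ }  = complement { ω₁, ω₂, ω₃, ω₄, ω₅ }
  { ω₂, ω₄ }  = complement { ω₁, ω₃, ω₅, ω₆ }
  { ω₁, ω₄, ω₅ }  = complement { ω₂, ω₃, ω₆ }
  { ω₁, ω₂, ω₃, ω₅, ω₆ }  = { ω₁, ω₃, ω₅, ω₆ } ∪ { ω₂, ω₃, ω₆ }
  — 9 sets.
Iteration 2 (6 new):
  { ω₄ }  = complement { ω₁, ω₂, ω₃, ω₅, ω₆ }
  { ω₂, ω₄, ω₆ }  = { ω₆ } ∪ { ω₂, ω₄ }
  { ω₁, ω₂, ω₄, ω₅ }  = { ω₁, ω₄, ω₅ } ∪ { ω₂, ω₄ }
  { ω₁, ω₄, ω₅, ω₆ }  = { ω₁, ω₄, ω₅ } ∪ { ω₆ }
  { ω₂, ω₃, ω₄, ω₆ }  = { ω₂, ω₃, ω₆ } ∪ { ω₂, ω₄ }
  { ω₁, ω₃, ω₄, ω₅, ω₆ }  = { ω₁, ω₃, ω₅, ω₆ } ∪ { ω₁, ω₄, ω₅ }
  — 15 sets.
Iteration 3 adds 7:
  { ω₂ }  = complement { ω₁, ω₃, ω₄, ω₅, ω₆ }
  { ω₁, ω₅ }  = complement { ω₂, ω₃, ω₄, ω₆ }
  { ω₂, ω₃ }  = complement { ω₁, ω₄, ω₅, ω₆ }
  { ω₃, ω₆ }  = complement { ω₁, ω₂, ω₄, ω₅ }
  { ω₄, ω₆ }  = { ω₄ } ∪ { ω₆ }
  { ω₁, ω₃, ω₅ }  = complement { ω₂, ω₄, ω₆ }
  { ω₁, ω₂, ω₄, ω₅, ω₆ }  = { ω₁, ω₄, ω₅ } ∪ { ω₂, ω₄, ω₆ }
  — 22 sets.
Iteration 4. New:
  { ω₃ }  = complement { ω₁, ω₂, ω₄, ω₅, ω₆ }
  { ω₂, ω₆ }  = { ω₂ } ∪ { ω₆ }
  { ω₁, ω₂, ω₅ }  = { ω₂ } ∪ { ω₁, ω₅ }
  { ω₁, ω₅, ω₆ }  = { ω₁, ω₅ } ∪ { ω₆ }
  { ω₂, ω₃, ω₄ }  = { ω₂, ω₄ } ∪ { ω₂, ω₃ }
  { ω₃, ω₄, ω₆ }  = { ω₄, ω₆ } ∪ { ω₃, ω₆ }
  { ω₁, ω₂, ω₃, ω₅ }  = complement { ω₄, ω₆ }
  { ω₁, ω₃, ω₄, ω₅ }  = { ω₁, ω₃, ω₅ } ∪ { ω₁, ω₄, ω₅ }
  — 30 sets.
Iteration 5. New:
  { ω₃, ω₄ }  = { ω₃ } ∪ { ω₄ }
  { ω₁, ω₂, ω₅, ω₆ }  = { ω₂ } ∪ { ω₁, ω₅, ω₆ }
  — 32 sets.
Iteration 6: closed — nothing new.

Hence σ(𝒢) has 32 members: { ∅, { ω₂ }, { ω₃ }, { ω₄ }, { ω₆ }, { ω₁, ω₅ }, { ω₂, ω₃ }, { ω₂, ω₄ }, { ω₂, ω₆ }, { ω₃, ω₄ }, { ω₃, ω₆ }, { ω₄, ω₆ }, { ω₁, ω₂, ω₅ }, { ω₁, ω₃, ω₅ }, { ω₁, ω₄, ω₅ }, { ω₁, ω₅, ω₆ }, { ω₂, ω₃, ω₄ }, { ω₂, ω₃, ω₆ }, { ω₂, ω₄, ω₆ }, { ω₃, ω₄, ω₆ }, { ω₁, ω₂, ω₃, ω₅ }, { ω₁, ω₂, ω₄, ω₅ }, { ω₁, ω₂, ω₅, ω₆ }, { ω₁, ω₃, ω₄, ω₅ }, { ω₁, ω₃, ω₅, ω₆ }, { ω₁, ω₄, ω₅, ω₆ }, { ω₂, ω₃, ω₄, ω₆ }, { ω₁, ω₂, ω₃, ω₄, ω₅ }, { ω₁, ω₂, ω₃, ω₅, ω₆ }, { ω₁, ω₂, ω₄, ω₅, ω₆ }, { ω₁, ω₃, ω₄, ω₅, ω₆ }, Ω }.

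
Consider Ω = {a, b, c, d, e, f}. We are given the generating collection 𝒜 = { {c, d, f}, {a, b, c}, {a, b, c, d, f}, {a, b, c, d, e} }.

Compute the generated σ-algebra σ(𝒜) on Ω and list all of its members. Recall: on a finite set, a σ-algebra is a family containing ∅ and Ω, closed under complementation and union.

Start: 𝒜 ∪ {∅, Ω} = { ∅, {a, b, c}, {c, d, f}, {a, b, c, d, e}, {a, b, c, d, f}, Ω }.
Step 1 (4 new):
  {e}  = {a, b, c, d, f}ᶜ
  {f}  = {a, b, c, d, e}ᶜ
  {a, b, e}  = {c, d, f}ᶜ
  {d, e, f}  = {a, b, c}ᶜ
  — 10 sets.
Step 2 adds 6:
  {e, f}  = {f} ∪ {e}
  {a, b, c, e}  = {a, b, c} ∪ {e}
  {a, b, c, f}  = {a, b, c} ∪ {f}
  {a, b, e, f}  = {f} ∪ {a, b, e}
  {c, d, e, f}  = {e} ∪ {c, d, f}
  {a, b, d, e, f}  = {a, b, e} ∪ {d, e, f}
  — 16 sets.
Step 3 (7 new):
  {c}  = {a, b, d, e, f}ᶜ
  {a, b}  = {c, d, e, f}ᶜ
  {c, d}  = {a, b, e, f}ᶜ
  {d, e}  = {a, b, c, f}ᶜ
  {d, f}  = {a, b, c, e}ᶜ
  {a, b, c, d}  = {e, f}ᶜ
  {a, b, c, e, f}  = {a, b, e} ∪ {a, b, c, f}
  — 23 sets.
Step 4 (8 new):
  {d}  = {a, b, c, e, f}ᶜ
  {c, e}  = {e} ∪ {c}
  {c, f}  = {f} ∪ {c}
  {a, b, f}  = {a, b} ∪ {f}
  {c, d, e}  = {c, d} ∪ {e}
  {c, e, f}  = {e, f} ∪ {c}
  {a, b, d, e}  = {a, b} ∪ {d, e}
  {a, b, d, f}  = {a, b} ∪ {d, f}
  — 31 sets.
Step 5: +1 →
  {a, b, d}  = {c, e, f}ᶜ
  — 32 sets.
Step 6: stable.

Therefore σ(𝒜) = { ∅, {c}, {d}, {e}, {f}, {a, b}, {c, d}, {c, e}, {c, f}, {d, e}, {d, f}, {e, f}, {a, b, c}, {a, b, d}, {a, b, e}, {a, b, f}, {c, d, e}, {c, d, f}, {c, e, f}, {d, e, f}, {a, b, c, d}, {a, b, c, e}, {a, b, c, f}, {a, b, d, e}, {a, b, d, f}, {a, b, e, f}, {c, d, e, f}, {a, b, c, d, e}, {a, b, c, d, f}, {a, b, c, e, f}, {a, b, d, e, f}, Ω } (|σ(𝒜)| = 32).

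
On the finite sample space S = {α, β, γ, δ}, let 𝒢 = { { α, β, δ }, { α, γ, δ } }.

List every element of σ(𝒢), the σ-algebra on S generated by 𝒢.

Seed the family with 𝒢 together with ∅ and S: { {  }, { α, β, δ }, { α, γ, δ }, S }.
Round 1: +2 →
  { β }  = { α, γ, δ }ᶜ
  { γ }  = { α, β, δ }ᶜ
  (now 6)
Round 2 (1 new):
  { β, γ }  = { γ } ∪ { β }
  (now 7)
Round 3: +1 →
  { α, δ }  = { β, γ }ᶜ
  (now 8)
After Round 4 the family is unchanged; done.

σ(𝒢) = { {  }, { β }, { γ }, { α, δ }, { β, γ }, { α, β, δ }, { α, γ, δ }, S }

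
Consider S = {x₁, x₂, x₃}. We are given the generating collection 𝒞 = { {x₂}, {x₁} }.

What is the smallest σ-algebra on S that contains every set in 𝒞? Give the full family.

Begin from { {}, {x₁}, {x₂}, S } (that is, 𝒞 plus ∅ and S).
Step 1: +3 →
  {x₁,x₂}  = {x₂} ∪ {x₁}
  {x₁,x₃}  = S∖{x₂}
  {x₂,x₃}  = S∖{x₁}
  — 7 sets.
Step 2 adds 1:
  {x₃}  = S∖{x₁,x₂}
  — 8 sets.
Step 3: no new sets; the family is a σ-algebra.

|σ(𝒞)| = 8.  σ(𝒞) = { {}, {x₁}, {x₂}, {x₃}, {x₁,x₂}, {x₁,x₃}, {x₂,x₃}, S }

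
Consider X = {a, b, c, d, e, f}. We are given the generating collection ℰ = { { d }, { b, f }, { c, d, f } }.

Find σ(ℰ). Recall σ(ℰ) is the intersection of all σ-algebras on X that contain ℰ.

Initial family (5 sets): { {  }, { d }, { b, f }, { c, d, f }, X }.
Iteration 1. New:
  { a, b, e }  = complement { c, d, f }
  { b, d, f }  = { d } ∪ { b, f }
  { a, c, d, e }  = complement { b, f }
  { b, c, d, f }  = { c, d, f } ∪ { b, f }
  { a, b, c, e, f }  = complement { d }
  [10 total]
Iteration 2: 7 new —
  { a, e }  = complement { b, c, d, f }
  { a, c, e }  = complement { b, d, f }
  { a, b, d, e }  = { a, b, e } ∪ { d }
  { a, b, e, f }  = { b, f } ∪ { a, b, e }
  { a, b, c, d, e }  = { a, b, e } ∪ { a, c, d, e }
  { a, b, d, e, f }  = { b, d, f } ∪ { a, b, e }
  { a, c, d, e, f }  = { a, c, d, e } ∪ { c, d, f }
  [17 total]
Iteration 3: +7 →
  { b }  = complement { a, c, d, e, f }
  { c }  = complement { a, b, d, e, f }
  { f }  = complement { a, b, c, d, e }
  { c, d }  = complement { a, b, e, f }
  { c, f }  = complement { a, b, d, e }
  { a, d, e }  = { a, e } ∪ { d }
  { a, b, c, e }  = { a, b, e } ∪ { a, c, e }
  [24 total]
Iteration 4 adds 8:
  { b, c }  = { b } ∪ { c }
  { b, d }  = { b } ∪ { d }
  { d, f }  = complement { a, b, c, e }
  { a, e, f }  = { f } ∪ { a, e }
  { b, c, d }  = { c, d } ∪ { b }
  { b, c, f }  = complement { a, d, e }
  { a, c, e, f }  = { a, c, e } ∪ { f }
  { a, d, e, f }  = { a, d, e } ∪ { f }
  [32 total]
Iteration 5 adds nothing — fixpoint reached.

Therefore σ(ℰ) = { {  }, { b }, { c }, { d }, { f }, { a, e }, { b, c }, { b, d }, { b, f }, { c, d }, { c, f }, { d, f }, { a, b, e }, { a, c, e }, { a, d, e }, { a, e, f }, { b, c, d }, { b, c, f }, { b, d, f }, { c, d, f }, { a, b, c, e }, { a, b, d, e }, { a, b, e, f }, { a, c, d, e }, { a, c, e, f }, { a, d, e, f }, { b, c, d, f }, { a, b, c, d, e }, { a, b, c, e, f }, { a, b, d, e, f }, { a, c, d, e, f }, X } (|σ(ℰ)| = 32).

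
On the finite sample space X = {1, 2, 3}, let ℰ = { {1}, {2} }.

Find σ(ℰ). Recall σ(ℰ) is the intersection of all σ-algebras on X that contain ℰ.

Initial family (4 sets): { {}, {1}, {2}, X }.
Round 1. New:
  {1,2}  = {1} ∪ {2}
  {1,3}  = X∖{2}
  {2,3}  = X∖{1}
Round 2. New:
  {3}  = X∖{1,2}
Round 3: closed — nothing new.

σ(ℰ) = { {}, {1}, {2}, {3}, {1,2}, {1,3}, {2,3}, X }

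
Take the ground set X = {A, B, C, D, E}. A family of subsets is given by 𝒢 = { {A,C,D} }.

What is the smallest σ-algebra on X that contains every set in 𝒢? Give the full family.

σ(𝒢) (4 sets): { ∅, {B,E}, {A,C,D}, X }

Trace:
Begin from { ∅, {A,C,D}, X } (that is, 𝒢 plus ∅ and X).
Pass 1 adds 1:
  {B,E}  = X∖{A,C,D}
  — 4 sets.
Pass 2: closed — nothing new.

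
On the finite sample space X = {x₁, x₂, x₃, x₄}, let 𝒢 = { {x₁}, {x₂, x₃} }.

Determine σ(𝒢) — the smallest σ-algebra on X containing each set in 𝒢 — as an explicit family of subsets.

σ(𝒢) = { {}, {x₁}, {x₄}, {x₁, x₄}, {x₂, x₃}, {x₁, x₂, x₃}, {x₂, x₃, x₄}, X }

Check:
Start: 𝒢 ∪ {∅, X} = { {}, {x₁}, {x₂, x₃}, X }.
Iteration 1. New:
  {x₁, x₄}  = {x₂, x₃}ᶜ
  {x₁, x₂, x₃}  = {x₂, x₃} ∪ {x₁}
  {x₂, x₃, x₄}  = {x₁}ᶜ
  (now 7)
Iteration 2: 1 new —
  {x₄}  = {x₁, x₂, x₃}ᶜ
  (now 8)
Iteration 3: stable.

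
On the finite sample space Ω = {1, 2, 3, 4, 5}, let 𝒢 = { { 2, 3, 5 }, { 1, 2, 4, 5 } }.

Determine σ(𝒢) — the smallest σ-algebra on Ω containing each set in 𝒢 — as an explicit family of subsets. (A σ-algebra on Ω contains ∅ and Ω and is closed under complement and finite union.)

Begin from { {}, { 2, 3, 5 }, { 1, 2, 4, 5 }, Ω } (that is, 𝒢 plus ∅ and Ω).
Pass 1: +2 →
  { 3 }  = { 1, 2, 4, 5 }ᶜ
  { 1, 4 }  = { 2, 3, 5 }ᶜ
  |family| = 6
Pass 2: 1 new —
  { 1, 3, 4 }  = { 3 } ∪ { 1, 4 }
  |family| = 7
Pass 3: 1 new —
  { 2, 5 }  = { 1, 3, 4 }ᶜ
  |family| = 8
Pass 4: closed — nothing new.

Therefore σ(𝒢) = { {}, { 3 }, { 1, 4 }, { 2, 5 }, { 1, 3, 4 }, { 2, 3, 5 }, { 1, 2, 4, 5 }, Ω } (|σ(𝒢)| = 8).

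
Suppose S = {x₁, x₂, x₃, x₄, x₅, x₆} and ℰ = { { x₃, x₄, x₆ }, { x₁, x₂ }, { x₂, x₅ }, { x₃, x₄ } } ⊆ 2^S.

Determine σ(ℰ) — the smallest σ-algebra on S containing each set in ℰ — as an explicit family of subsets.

Answer: σ(ℰ) = { ∅, { x₁ }, { x₂ }, { x₅ }, { x₆ }, { x₁, x₂ }, { x₁, x₅ }, { x₁, x₆ }, { x₂, x₅ }, { x₂, x₆ }, { x₃, x₄ }, { x₅, x₆ }, { x₁, x₂, x₅ }, { x₁, x₂, x₆ }, { x₁, x₃, x₄ }, { x₁, x₅, x₆ }, { x₂, x₃, x₄ }, { x₂, x₅, x₆ }, { x₃, x₄, x₅ }, { x₃, x₄, x₆ }, { x₁, x₂, x₃, x₄ }, { x₁, x₂, x₅, x₆ }, { x₁, x₃, x₄, x₅ }, { x₁, x₃, x₄, x₆ }, { x₂, x₃, x₄, x₅ }, { x₂, x₃, x₄, x₆ }, { x₃, x₄, x₅, x₆ }, { x₁, x₂, x₃, x₄, x₅ }, { x₁, x₂, x₃, x₄, x₆ }, { x₁, x₃, x₄, x₅, x₆ }, { x₂, x₃, x₄, x₅, x₆ }, S }

Trace:
Seed the family with ℰ together with ∅ and S: { ∅, { x₁, x₂ }, { x₂, x₅ }, { x₃, x₄ }, { x₃, x₄, x₆ }, S }.
Iteration 1: +8 →
  { x₁, x₂, x₅ }  = complement { x₃, x₄, x₆ }
  { x₁, x₂, x₃, x₄ }  = { x₃, x₄ } ∪ { x₁, x₂ }
  { x₁, x₂, x₅, x₆ }  = complement { x₃, x₄ }
  { x₁, x₃, x₄, x₆ }  = complement { x₂, x₅ }
  { x₂, x₃, x₄, x₅ }  = { x₂, x₅ } ∪ { x₃, x₄ }
  { x₃, x₄, x₅, x₆ }  = complement { x₁, x₂ }
  { x₁, x₂, x₃, x₄, x₆ }  = { x₁, x₂ } ∪ { x₃, x₄, x₆ }
  { x₂, x₃, x₄, x₅, x₆ }  = { x₂, x₅ } ∪ { x₃, x₄, x₆ }
  (now 14)
Iteration 2 (6 new):
  { x₁ }  = complement { x₂, x₃, x₄, x₅, x₆ }
  { x₅ }  = complement { x₁, x₂, x₃, x₄, x₆ }
  { x₁, x₆ }  = complement { x₂, x₃, x₄, x₅ }
  { x₅, x₆ }  = complement { x₁, x₂, x₃, x₄ }
  { x₁, x₂, x₃, x₄, x₅ }  = { x₂, x₅ } ∪ { x₁, x₂, x₃, x₄ }
  { x₁, x₃, x₄, x₅, x₆ }  = { x₃, x₄, x₅, x₆ } ∪ { x₁, x₃, x₄, x₆ }
  (now 20)
Iteration 3: 8 new —
  { x₂ }  = complement { x₁, x₃, x₄, x₅, x₆ }
  { x₆ }  = complement { x₁, x₂, x₃, x₄, x₅ }
  { x₁, x₅ }  = { x₅ } ∪ { x₁ }
  { x₁, x₂, x₆ }  = { x₁, x₆ } ∪ { x₁, x₂ }
  { x₁, x₃, x₄ }  = { x₃, x₄ } ∪ { x₁ }
  { x₁, x₅, x₆ }  = { x₅, x₆ } ∪ { x₁, x₆ }
  { x₂, x₅, x₆ }  = { x₂, x₅ } ∪ { x₅, x₆ }
  { x₃, x₄, x₅ }  = { x₃, x₄ } ∪ { x₅ }
  (now 28)
Iteration 4: 4 new —
  { x₂, x₆ }  = { x₂ } ∪ { x₆ }
  { x₂, x₃, x₄ }  = complement { x₁, x₅, x₆ }
  { x₁, x₃, x₄, x₅ }  = { x₃, x₄, x₅ } ∪ { x₁, x₃, x₄ }
  { x₂, x₃, x₄, x₆ }  = complement { x₁, x₅ }
  (now 32)
Iteration 5: already closed under ᶜ and ∪.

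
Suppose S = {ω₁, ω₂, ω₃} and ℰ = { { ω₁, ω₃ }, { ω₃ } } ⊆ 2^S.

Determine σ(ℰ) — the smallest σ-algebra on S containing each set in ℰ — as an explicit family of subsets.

Seed the family with ℰ together with ∅ and S: { ∅, { ω₃ }, { ω₁, ω₃ }, S }.
Iteration 1 adds 2:
  { ω₂ }  = complement { ω₁, ω₃ }
  { ω₁, ω₂ }  = complement { ω₃ }
  — 6 sets.
Iteration 2. New:
  { ω₂, ω₃ }  = { ω₃ } ∪ { ω₂ }
  — 7 sets.
Iteration 3: +1 →
  { ω₁ }  = complement { ω₂, ω₃ }
  — 8 sets.
After Iteration 4 the family is unchanged; done.

Therefore σ(ℰ) = { ∅, { ω₁ }, { ω₂ }, { ω₃ }, { ω₁, ω₂ }, { ω₁, ω₃ }, { ω₂, ω₃ }, S } (|σ(ℰ)| = 8).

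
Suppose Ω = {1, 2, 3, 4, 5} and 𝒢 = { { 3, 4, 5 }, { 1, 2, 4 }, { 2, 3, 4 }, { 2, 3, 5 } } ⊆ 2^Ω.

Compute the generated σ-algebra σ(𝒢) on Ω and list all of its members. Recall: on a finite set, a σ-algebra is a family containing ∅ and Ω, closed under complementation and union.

σ(𝒢) = { {  }, { 1 }, { 2 }, { 3 }, { 4 }, { 5 }, { 1, 2 }, { 1, 3 }, { 1, 4 }, { 1, 5 }, { 2, 3 }, { 2, 4 }, { 2, 5 }, { 3, 4 }, { 3, 5 }, { 4, 5 }, { 1, 2, 3 }, { 1, 2, 4 }, { 1, 2, 5 }, { 1, 3, 4 }, { 1, 3, 5 }, { 1, 4, 5 }, { 2, 3, 4 }, { 2, 3, 5 }, { 2, 4, 5 }, { 3, 4, 5 }, { 1, 2, 3, 4 }, { 1, 2, 3, 5 }, { 1, 2, 4, 5 }, { 1, 3, 4, 5 }, { 2, 3, 4, 5 }, Ω }

Working:
Start: 𝒢 ∪ {∅, Ω} = { {  }, { 1, 2, 4 }, { 2, 3, 4 }, { 2, 3, 5 }, { 3, 4, 5 }, Ω }.
Step 1 adds 6:
  { 1, 2 }  = { 3, 4, 5 }ᶜ
  { 1, 4 }  = { 2, 3, 5 }ᶜ
  { 1, 5 }  = { 2, 3, 4 }ᶜ
  { 3, 5 }  = { 1, 2, 4 }ᶜ
  { 1, 2, 3, 4 }  = { 2, 3, 4 } ∪ { 1, 2, 4 }
  { 2, 3, 4, 5 }  = { 3, 4, 5 } ∪ { 2, 3, 5 }
  — 12 sets.
Step 2 (8 new):
  { 1 }  = { 2, 3, 4, 5 }ᶜ
  { 5 }  = { 1, 2, 3, 4 }ᶜ
  { 1, 2, 5 }  = { 1, 2 } ∪ { 1, 5 }
  { 1, 3, 5 }  = { 1, 5 } ∪ { 3, 5 }
  { 1, 4, 5 }  = { 1, 4 } ∪ { 1, 5 }
  { 1, 2, 3, 5 }  = { 1, 2 } ∪ { 2, 3, 5 }
  { 1, 2, 4, 5 }  = { 1, 2, 4 } ∪ { 1, 5 }
  { 1, 3, 4, 5 }  = { 3, 4, 5 } ∪ { 1, 4 }
  — 20 sets.
Step 3: +6 →
  { 2 }  = { 1, 3, 4, 5 }ᶜ
  { 3 }  = { 1, 2, 4, 5 }ᶜ
  { 4 }  = { 1, 2, 3, 5 }ᶜ
  { 2, 3 }  = { 1, 4, 5 }ᶜ
  { 2, 4 }  = { 1, 3, 5 }ᶜ
  { 3, 4 }  = { 1, 2, 5 }ᶜ
  — 26 sets.
Step 4. New:
  { 1, 3 }  = { 3 } ∪ { 1 }
  { 2, 5 }  = { 2 } ∪ { 5 }
  { 4, 5 }  = { 5 } ∪ { 4 }
  { 1, 2, 3 }  = { 1, 2 } ∪ { 3 }
  { 1, 3, 4 }  = { 3, 4 } ∪ { 1, 4 }
  { 2, 4, 5 }  = { 5 } ∪ { 2, 4 }
  — 32 sets.
Step 5: no new sets; the family is a σ-algebra.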